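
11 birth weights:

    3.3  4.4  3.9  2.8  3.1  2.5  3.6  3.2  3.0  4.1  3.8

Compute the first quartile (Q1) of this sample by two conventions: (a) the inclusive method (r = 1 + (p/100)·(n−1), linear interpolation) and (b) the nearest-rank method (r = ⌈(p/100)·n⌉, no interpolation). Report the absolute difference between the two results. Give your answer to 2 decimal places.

0.05

Sorted: 2.5, 2.8, 3.0, 3.1, 3.2, 3.3, 3.6, 3.8, 3.9, 4.1, 4.4.
n = 11.
(a) r = 3.5; between ranks 3 (3.0) and 4 (3.1): 3.05.
(b) the nearest-rank method: rank 3 → 3.
|3.05 − 3| = 0.05.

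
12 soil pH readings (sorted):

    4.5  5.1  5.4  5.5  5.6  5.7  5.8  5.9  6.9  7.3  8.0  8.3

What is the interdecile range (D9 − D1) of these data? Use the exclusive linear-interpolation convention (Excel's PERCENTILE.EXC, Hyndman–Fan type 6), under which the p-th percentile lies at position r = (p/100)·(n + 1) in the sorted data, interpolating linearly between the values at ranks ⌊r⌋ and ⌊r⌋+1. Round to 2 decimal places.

n = 12.
P10: r = 1.3; ranks 1–2 are 4.5, 5.1; interpolating gives 4.68.
P90: r = 11.7; ranks 11–12 are 8.0, 8.3; interpolating gives 8.21.
Difference: 8.21 − 4.68 = 3.53.

3.53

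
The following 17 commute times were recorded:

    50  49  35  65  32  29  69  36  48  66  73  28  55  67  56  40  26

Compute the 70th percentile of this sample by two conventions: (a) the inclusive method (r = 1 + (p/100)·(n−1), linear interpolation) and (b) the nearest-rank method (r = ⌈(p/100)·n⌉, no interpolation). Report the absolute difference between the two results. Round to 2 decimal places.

Sorted: 26, 28, 29, 32, 35, 36, 40, 48, 49, 50, 55, 56, 65, 66, 67, 69, 73.
n = 17.
(a) r = 12.2; between ranks 12 (56) and 13 (65): 57.8.
(b) the nearest-rank method: rank 12 → 56.
|57.8 − 56| = 1.8.

1.80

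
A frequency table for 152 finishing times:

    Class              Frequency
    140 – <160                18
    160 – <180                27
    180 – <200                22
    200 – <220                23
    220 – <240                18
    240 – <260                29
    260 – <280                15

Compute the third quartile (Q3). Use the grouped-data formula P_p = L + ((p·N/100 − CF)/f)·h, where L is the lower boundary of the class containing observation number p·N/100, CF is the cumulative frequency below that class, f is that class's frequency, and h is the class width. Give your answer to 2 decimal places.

N = 152; target position k = 75/100 · 152 = 114.
Cumulative frequencies: 18, 45, 67, 90, 108, 137, 152.
Observation 114 falls in the class 240 – <260.
L = 240, CF = 108, f = 29, h = 20.
P75 = 240 + ((114 − 108)/29)·20 = 240 + 4.13793 = 244.138.

244.14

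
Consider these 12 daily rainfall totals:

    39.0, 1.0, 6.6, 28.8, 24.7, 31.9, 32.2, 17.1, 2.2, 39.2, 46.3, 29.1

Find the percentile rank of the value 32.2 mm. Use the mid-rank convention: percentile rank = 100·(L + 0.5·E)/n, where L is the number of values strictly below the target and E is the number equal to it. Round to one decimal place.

70.8

Sorted: 1.0, 2.2, 6.6, 17.1, 24.7, 28.8, 29.1, 31.9, 32.2, 39.0, 39.2, 46.3.
Count below 32.2: L = 8; count equal: E = 1; n = 12.
Percentile rank = 100·(8 + 0.5·1)/12 = 100·8.5/12 = 70.83.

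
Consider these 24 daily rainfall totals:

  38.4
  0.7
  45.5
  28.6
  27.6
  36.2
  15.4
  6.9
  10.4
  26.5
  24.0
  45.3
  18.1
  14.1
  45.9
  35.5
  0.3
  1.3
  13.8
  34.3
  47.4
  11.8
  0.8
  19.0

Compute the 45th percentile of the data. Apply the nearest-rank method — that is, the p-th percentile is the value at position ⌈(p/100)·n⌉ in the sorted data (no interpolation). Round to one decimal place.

18.1

Sorted: 0.3, 0.7, 0.8, 1.3, 6.9, 10.4, 11.8, 13.8, 14.1, 15.4, 18.1, 19.0, 24.0, 26.5, 27.6, 28.6, 34.3, 35.5, 36.2, 38.4, 45.3, 45.5, 45.9, 47.4.
n = 24.
Position = ⌈45/100 · 24⌉ = ⌈10.8⌉ = 11.
The value at rank 11 is 18.1.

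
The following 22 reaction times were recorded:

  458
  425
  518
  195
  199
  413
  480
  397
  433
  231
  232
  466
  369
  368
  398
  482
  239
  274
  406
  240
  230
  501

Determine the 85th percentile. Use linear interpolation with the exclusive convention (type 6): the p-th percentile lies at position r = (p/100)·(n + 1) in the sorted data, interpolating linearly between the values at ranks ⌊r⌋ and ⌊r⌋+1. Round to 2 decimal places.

Sorted: 195, 199, 230, 231, 232, 239, 240, 274, 368, 369, 397, 398, 406, 413, 425, 433, 458, 466, 480, 482, 501, 518.
n = 22.
r = (85/100)·(22 + 1) = 19.55.
Rank 19 is 480 and rank 20 is 482.
Interpolate: 480 + 0.55·(482 − 480) = 480 + 0.55·2 = 481.1.

481.10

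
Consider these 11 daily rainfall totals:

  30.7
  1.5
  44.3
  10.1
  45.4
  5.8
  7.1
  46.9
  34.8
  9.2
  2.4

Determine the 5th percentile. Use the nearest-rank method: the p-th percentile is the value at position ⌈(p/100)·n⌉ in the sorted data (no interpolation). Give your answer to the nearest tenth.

Sorted: 1.5, 2.4, 5.8, 7.1, 9.2, 10.1, 30.7, 34.8, 44.3, 45.4, 46.9.
n = 11.
Position = ⌈5/100 · 11⌉ = ⌈0.55⌉ = 1.
The value at rank 1 is 1.5.

1.5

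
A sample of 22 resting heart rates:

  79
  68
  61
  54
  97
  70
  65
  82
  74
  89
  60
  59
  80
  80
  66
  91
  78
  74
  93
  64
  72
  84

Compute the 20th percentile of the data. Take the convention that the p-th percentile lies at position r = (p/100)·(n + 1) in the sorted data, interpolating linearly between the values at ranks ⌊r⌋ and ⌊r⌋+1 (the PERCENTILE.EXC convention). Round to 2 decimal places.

62.80

Sorted: 54, 59, 60, 61, 64, 65, 66, 68, 70, 72, 74, 74, 78, 79, 80, 80, 82, 84, 89, 91, 93, 97.
n = 22.
r = (20/100)·(22 + 1) = 4.6.
Rank 4 is 61 and rank 5 is 64.
Interpolate: 61 + 0.6·(64 − 61) = 61 + 0.6·3 = 62.8.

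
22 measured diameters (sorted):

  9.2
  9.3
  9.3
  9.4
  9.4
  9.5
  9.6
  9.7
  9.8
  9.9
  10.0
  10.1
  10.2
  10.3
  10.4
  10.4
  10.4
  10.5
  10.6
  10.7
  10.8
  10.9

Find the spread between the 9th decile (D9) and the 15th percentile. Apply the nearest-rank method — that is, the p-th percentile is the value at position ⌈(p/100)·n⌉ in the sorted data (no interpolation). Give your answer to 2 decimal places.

n = 22.
P15: rank ⌈15/100·22⌉ = 4 → 9.4.
P90: rank ⌈90/100·22⌉ = 20 → 10.7.
Difference: 10.7 − 9.4 = 1.3.

1.30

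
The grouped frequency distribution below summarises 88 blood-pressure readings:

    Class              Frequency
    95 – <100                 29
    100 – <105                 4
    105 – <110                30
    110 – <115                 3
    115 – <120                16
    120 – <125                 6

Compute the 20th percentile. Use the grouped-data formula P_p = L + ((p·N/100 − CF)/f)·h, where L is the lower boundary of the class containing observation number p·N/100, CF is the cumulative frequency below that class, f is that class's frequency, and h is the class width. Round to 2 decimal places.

N = 88; target position k = 20/100 · 88 = 17.6.
Cumulative frequencies: 29, 33, 63, 66, 82, 88.
Observation 17.6 falls in the class 95 – <100.
L = 95, CF = 0, f = 29, h = 5.
P20 = 95 + ((17.6 − 0)/29)·5 = 95 + 3.03448 = 98.0345.

98.03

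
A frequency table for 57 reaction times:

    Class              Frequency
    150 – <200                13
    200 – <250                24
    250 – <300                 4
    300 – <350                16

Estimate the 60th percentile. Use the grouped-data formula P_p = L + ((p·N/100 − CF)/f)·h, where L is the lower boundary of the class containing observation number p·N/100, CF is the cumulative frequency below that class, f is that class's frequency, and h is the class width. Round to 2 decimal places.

244.17

N = 57; target position k = 60/100 · 57 = 34.2.
Cumulative frequencies: 13, 37, 41, 57.
Observation 34.2 falls in the class 200 – <250.
L = 200, CF = 13, f = 24, h = 50.
P60 = 200 + ((34.2 − 13)/24)·50 = 200 + 44.1667 = 244.167.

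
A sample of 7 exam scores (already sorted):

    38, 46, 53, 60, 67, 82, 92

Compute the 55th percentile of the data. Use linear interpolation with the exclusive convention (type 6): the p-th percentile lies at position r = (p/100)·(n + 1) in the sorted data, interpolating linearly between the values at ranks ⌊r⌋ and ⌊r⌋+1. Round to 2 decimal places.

62.80

n = 7.
r = (55/100)·(7 + 1) = 4.4.
Rank 4 is 60 and rank 5 is 67.
Interpolate: 60 + 0.4·(67 − 60) = 60 + 0.4·7 = 62.8.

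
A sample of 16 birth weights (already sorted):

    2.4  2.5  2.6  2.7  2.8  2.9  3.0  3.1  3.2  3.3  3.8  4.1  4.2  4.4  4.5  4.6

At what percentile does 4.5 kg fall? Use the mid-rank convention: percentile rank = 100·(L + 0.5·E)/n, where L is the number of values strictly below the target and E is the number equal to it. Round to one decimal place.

90.6

Count below 4.5: L = 14; count equal: E = 1; n = 16.
Percentile rank = 100·(14 + 0.5·1)/16 = 100·14.5/16 = 90.62.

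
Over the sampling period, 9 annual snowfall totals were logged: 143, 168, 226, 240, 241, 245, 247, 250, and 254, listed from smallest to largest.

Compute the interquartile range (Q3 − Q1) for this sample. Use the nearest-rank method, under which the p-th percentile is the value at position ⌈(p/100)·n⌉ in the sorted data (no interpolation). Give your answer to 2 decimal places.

21.00

n = 9.
P25: rank ⌈25/100·9⌉ = 3 → 226.
P75: rank ⌈75/100·9⌉ = 7 → 247.
Difference: 247 − 226 = 21.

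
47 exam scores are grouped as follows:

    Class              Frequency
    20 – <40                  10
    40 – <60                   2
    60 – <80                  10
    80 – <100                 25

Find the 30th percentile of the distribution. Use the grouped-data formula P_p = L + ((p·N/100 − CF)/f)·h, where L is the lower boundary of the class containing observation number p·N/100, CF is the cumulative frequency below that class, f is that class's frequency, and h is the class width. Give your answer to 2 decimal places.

64.20

N = 47; target position k = 30/100 · 47 = 14.1.
Cumulative frequencies: 10, 12, 22, 47.
Observation 14.1 falls in the class 60 – <80.
L = 60, CF = 12, f = 10, h = 20.
P30 = 60 + ((14.1 − 12)/10)·20 = 60 + 4.2 = 64.2.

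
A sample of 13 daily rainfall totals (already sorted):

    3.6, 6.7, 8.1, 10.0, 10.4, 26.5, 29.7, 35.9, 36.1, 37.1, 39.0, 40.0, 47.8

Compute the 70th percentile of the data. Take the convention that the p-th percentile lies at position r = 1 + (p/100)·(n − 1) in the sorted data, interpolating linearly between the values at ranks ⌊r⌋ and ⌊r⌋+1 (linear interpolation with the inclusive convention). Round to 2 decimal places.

n = 13.
r = 1 + (70/100)·(13 − 1) = 1 + 8.4 = 9.4.
Rank 9 is 36.1 and rank 10 is 37.1.
Interpolate: 36.1 + 0.4·(37.1 − 36.1) = 36.1 + 0.4·1 = 36.5.

36.50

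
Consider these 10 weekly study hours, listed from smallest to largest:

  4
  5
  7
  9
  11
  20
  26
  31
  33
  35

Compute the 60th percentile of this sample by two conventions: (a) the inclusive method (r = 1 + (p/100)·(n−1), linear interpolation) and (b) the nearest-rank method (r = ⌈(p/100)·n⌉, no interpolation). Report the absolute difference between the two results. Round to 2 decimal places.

2.40

n = 10.
(a) r = 6.4; between ranks 6 (20) and 7 (26): 22.4.
(b) the nearest-rank method: rank 6 → 20.
|22.4 − 20| = 2.4.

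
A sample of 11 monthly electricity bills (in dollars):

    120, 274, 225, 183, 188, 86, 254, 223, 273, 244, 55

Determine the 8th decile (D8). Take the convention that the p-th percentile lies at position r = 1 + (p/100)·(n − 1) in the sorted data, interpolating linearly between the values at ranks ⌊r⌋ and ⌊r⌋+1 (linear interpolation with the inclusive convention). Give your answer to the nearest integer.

Sorted: 55, 86, 120, 183, 188, 223, 225, 244, 254, 273, 274.
n = 11.
r = 1 + (80/100)·(11 − 1) = 1 + 8 = 9.
r is an integer, so P80 is the value at rank 9: 254.

254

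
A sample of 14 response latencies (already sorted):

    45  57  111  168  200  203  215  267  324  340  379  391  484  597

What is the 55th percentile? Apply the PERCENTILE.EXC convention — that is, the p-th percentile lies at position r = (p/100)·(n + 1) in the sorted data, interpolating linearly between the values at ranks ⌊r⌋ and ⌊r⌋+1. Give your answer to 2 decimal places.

n = 14.
r = (55/100)·(14 + 1) = 8.25.
Rank 8 is 267 and rank 9 is 324.
Interpolate: 267 + 0.25·(324 − 267) = 267 + 0.25·57 = 281.25.

281.25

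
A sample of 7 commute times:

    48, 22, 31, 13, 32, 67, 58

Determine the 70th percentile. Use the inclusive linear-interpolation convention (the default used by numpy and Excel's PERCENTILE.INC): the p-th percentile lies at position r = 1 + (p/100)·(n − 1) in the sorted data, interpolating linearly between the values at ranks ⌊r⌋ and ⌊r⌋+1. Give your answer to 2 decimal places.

Sorted: 13, 22, 31, 32, 48, 58, 67.
n = 7.
r = 1 + (70/100)·(7 − 1) = 1 + 4.2 = 5.2.
Rank 5 is 48 and rank 6 is 58.
Interpolate: 48 + 0.2·(58 − 48) = 48 + 0.2·10 = 50.

50.00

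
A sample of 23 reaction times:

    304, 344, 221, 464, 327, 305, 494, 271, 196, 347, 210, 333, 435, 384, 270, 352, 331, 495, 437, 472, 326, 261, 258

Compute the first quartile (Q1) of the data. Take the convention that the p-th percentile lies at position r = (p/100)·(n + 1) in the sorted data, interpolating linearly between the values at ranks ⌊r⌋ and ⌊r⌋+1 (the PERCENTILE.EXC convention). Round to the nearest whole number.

Sorted: 196, 210, 221, 258, 261, 270, 271, 304, 305, 326, 327, 331, 333, 344, 347, 352, 384, 435, 437, 464, 472, 494, 495.
n = 23.
r = (25/100)·(23 + 1) = 6.
r is an integer, so P25 is the value at rank 6: 270.

270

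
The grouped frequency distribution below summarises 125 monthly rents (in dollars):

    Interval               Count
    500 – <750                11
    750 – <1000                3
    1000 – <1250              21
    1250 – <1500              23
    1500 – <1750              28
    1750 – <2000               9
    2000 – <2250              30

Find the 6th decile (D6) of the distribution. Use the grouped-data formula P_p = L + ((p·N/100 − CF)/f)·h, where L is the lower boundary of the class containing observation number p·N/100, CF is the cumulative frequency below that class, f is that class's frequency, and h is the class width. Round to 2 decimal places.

1651.79

N = 125; target position k = 60/100 · 125 = 75.
Cumulative frequencies: 11, 14, 35, 58, 86, 95, 125.
Observation 75 falls in the class 1500 – <1750.
L = 1500, CF = 58, f = 28, h = 250.
P60 = 1500 + ((75 − 58)/28)·250 = 1500 + 151.786 = 1651.79.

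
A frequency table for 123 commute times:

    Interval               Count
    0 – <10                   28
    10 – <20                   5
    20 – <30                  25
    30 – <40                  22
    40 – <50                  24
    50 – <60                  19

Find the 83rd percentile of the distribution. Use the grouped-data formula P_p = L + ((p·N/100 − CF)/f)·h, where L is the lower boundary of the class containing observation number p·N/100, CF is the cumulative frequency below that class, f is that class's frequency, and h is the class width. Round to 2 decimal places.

N = 123; target position k = 83/100 · 123 = 102.09.
Cumulative frequencies: 28, 33, 58, 80, 104, 123.
Observation 102.09 falls in the class 40 – <50.
L = 40, CF = 80, f = 24, h = 10.
P83 = 40 + ((102.09 − 80)/24)·10 = 40 + 9.20417 = 49.2042.

49.20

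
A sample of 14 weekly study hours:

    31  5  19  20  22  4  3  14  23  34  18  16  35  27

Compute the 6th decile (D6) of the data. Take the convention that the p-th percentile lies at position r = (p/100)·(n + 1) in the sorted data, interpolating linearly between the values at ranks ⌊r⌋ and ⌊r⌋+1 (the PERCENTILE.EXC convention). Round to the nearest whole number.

Sorted: 3, 4, 5, 14, 16, 18, 19, 20, 22, 23, 27, 31, 34, 35.
n = 14.
r = (60/100)·(14 + 1) = 9.
r is an integer, so P60 is the value at rank 9: 22.

22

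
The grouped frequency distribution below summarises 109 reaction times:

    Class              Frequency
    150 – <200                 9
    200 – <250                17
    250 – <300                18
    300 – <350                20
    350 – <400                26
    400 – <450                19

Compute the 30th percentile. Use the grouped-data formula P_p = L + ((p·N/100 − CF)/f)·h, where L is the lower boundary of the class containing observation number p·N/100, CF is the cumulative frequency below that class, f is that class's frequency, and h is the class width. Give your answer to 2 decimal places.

N = 109; target position k = 30/100 · 109 = 32.7.
Cumulative frequencies: 9, 26, 44, 64, 90, 109.
Observation 32.7 falls in the class 250 – <300.
L = 250, CF = 26, f = 18, h = 50.
P30 = 250 + ((32.7 − 26)/18)·50 = 250 + 18.6111 = 268.611.

268.61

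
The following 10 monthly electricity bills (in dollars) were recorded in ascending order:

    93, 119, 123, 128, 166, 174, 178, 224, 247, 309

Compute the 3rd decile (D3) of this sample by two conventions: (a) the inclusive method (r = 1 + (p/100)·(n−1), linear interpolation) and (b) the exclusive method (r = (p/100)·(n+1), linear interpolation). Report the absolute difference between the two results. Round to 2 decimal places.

n = 10.
(a) r = 3.7; between ranks 3 (123) and 4 (128): 126.5.
(b) r = 3.3; between ranks 3 (123) and 4 (128): 124.5.
|126.5 − 124.5| = 2.

2.00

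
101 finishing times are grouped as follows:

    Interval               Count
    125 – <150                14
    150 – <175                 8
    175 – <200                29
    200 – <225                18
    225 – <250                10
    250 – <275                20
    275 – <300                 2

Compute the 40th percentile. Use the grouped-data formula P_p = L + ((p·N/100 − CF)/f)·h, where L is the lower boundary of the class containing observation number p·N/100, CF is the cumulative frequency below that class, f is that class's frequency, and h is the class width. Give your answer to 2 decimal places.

190.86

N = 101; target position k = 40/100 · 101 = 40.4.
Cumulative frequencies: 14, 22, 51, 69, 79, 99, 101.
Observation 40.4 falls in the class 175 – <200.
L = 175, CF = 22, f = 29, h = 25.
P40 = 175 + ((40.4 − 22)/29)·25 = 175 + 15.8621 = 190.862.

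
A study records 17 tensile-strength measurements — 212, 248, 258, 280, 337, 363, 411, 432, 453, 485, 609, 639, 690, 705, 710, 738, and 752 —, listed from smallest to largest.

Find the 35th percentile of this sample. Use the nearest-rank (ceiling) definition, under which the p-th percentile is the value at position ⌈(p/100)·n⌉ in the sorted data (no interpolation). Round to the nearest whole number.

n = 17.
Position = ⌈35/100 · 17⌉ = ⌈5.95⌉ = 6.
The value at rank 6 is 363.

363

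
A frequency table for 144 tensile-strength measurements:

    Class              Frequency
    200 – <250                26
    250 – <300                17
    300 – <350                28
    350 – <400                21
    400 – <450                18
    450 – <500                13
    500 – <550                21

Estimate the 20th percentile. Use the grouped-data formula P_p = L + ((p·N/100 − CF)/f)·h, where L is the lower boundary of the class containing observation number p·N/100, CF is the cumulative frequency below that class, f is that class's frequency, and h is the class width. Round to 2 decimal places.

258.24

N = 144; target position k = 20/100 · 144 = 28.8.
Cumulative frequencies: 26, 43, 71, 92, 110, 123, 144.
Observation 28.8 falls in the class 250 – <300.
L = 250, CF = 26, f = 17, h = 50.
P20 = 250 + ((28.8 − 26)/17)·50 = 250 + 8.23529 = 258.235.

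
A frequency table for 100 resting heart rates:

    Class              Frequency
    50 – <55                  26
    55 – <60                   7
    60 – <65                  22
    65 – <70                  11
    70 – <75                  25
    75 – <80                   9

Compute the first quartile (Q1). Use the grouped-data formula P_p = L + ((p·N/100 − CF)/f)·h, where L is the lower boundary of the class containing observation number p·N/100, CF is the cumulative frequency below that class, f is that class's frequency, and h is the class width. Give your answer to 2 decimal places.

54.81

N = 100; target position k = 25/100 · 100 = 25.
Cumulative frequencies: 26, 33, 55, 66, 91, 100.
Observation 25 falls in the class 50 – <55.
L = 50, CF = 0, f = 26, h = 5.
P25 = 50 + ((25 − 0)/26)·5 = 50 + 4.80769 = 54.8077.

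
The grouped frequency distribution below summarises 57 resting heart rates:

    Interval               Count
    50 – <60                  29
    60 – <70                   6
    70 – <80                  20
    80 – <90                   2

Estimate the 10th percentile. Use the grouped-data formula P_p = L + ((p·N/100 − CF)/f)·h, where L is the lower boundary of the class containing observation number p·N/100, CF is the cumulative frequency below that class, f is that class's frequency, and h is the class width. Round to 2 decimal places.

51.97

N = 57; target position k = 10/100 · 57 = 5.7.
Cumulative frequencies: 29, 35, 55, 57.
Observation 5.7 falls in the class 50 – <60.
L = 50, CF = 0, f = 29, h = 10.
P10 = 50 + ((5.7 − 0)/29)·10 = 50 + 1.96552 = 51.9655.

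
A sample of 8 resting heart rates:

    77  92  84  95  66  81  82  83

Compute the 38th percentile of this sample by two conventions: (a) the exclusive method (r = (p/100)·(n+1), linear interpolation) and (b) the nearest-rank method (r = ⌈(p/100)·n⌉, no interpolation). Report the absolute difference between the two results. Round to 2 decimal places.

Sorted: 66, 77, 81, 82, 83, 84, 92, 95.
n = 8.
(a) r = 3.42; between ranks 3 (81) and 4 (82): 81.42.
(b) the nearest-rank method: rank 4 → 82.
|81.42 − 82| = 0.58.

0.58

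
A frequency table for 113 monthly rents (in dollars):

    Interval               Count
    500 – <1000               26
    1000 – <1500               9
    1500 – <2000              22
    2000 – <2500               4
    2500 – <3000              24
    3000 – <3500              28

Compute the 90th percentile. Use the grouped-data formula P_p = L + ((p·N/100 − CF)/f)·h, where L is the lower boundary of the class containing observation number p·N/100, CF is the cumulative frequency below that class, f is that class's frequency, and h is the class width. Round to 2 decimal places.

3298.21

N = 113; target position k = 90/100 · 113 = 101.7.
Cumulative frequencies: 26, 35, 57, 61, 85, 113.
Observation 101.7 falls in the class 3000 – <3500.
L = 3000, CF = 85, f = 28, h = 500.
P90 = 3000 + ((101.7 − 85)/28)·500 = 3000 + 298.214 = 3298.21.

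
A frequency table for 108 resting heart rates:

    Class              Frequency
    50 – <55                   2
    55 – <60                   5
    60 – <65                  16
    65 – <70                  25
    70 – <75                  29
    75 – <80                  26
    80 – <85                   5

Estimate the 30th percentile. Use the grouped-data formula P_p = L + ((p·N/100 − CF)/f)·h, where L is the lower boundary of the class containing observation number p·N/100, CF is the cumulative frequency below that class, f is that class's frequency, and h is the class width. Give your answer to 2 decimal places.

N = 108; target position k = 30/100 · 108 = 32.4.
Cumulative frequencies: 2, 7, 23, 48, 77, 103, 108.
Observation 32.4 falls in the class 65 – <70.
L = 65, CF = 23, f = 25, h = 5.
P30 = 65 + ((32.4 − 23)/25)·5 = 65 + 1.88 = 66.88.

66.88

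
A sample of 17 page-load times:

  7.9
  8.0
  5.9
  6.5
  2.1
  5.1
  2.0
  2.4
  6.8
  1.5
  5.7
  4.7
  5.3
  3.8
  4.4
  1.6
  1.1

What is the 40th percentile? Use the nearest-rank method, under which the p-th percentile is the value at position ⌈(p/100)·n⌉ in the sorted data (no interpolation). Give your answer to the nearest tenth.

Sorted: 1.1, 1.5, 1.6, 2.0, 2.1, 2.4, 3.8, 4.4, 4.7, 5.1, 5.3, 5.7, 5.9, 6.5, 6.8, 7.9, 8.0.
n = 17.
Position = ⌈40/100 · 17⌉ = ⌈6.8⌉ = 7.
The value at rank 7 is 3.8.

3.8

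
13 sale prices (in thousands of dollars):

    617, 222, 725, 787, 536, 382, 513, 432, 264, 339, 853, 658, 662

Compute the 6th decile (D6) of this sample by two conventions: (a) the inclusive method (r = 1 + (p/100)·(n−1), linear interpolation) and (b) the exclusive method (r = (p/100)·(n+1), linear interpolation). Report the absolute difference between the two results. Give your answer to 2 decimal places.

Sorted: 222, 264, 339, 382, 432, 513, 536, 617, 658, 662, 725, 787, 853.
n = 13.
(a) r = 8.2; between ranks 8 (617) and 9 (658): 625.2.
(b) r = 8.4; between ranks 8 (617) and 9 (658): 633.4.
|625.2 − 633.4| = 8.2.

8.20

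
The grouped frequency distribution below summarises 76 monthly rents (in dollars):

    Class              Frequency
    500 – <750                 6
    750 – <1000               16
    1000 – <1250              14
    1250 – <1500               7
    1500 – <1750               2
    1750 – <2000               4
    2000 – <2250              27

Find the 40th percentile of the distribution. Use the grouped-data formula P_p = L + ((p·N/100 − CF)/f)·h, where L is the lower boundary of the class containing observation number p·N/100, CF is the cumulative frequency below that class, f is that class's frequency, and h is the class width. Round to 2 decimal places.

1150.00

N = 76; target position k = 40/100 · 76 = 30.4.
Cumulative frequencies: 6, 22, 36, 43, 45, 49, 76.
Observation 30.4 falls in the class 1000 – <1250.
L = 1000, CF = 22, f = 14, h = 250.
P40 = 1000 + ((30.4 − 22)/14)·250 = 1000 + 150 = 1150.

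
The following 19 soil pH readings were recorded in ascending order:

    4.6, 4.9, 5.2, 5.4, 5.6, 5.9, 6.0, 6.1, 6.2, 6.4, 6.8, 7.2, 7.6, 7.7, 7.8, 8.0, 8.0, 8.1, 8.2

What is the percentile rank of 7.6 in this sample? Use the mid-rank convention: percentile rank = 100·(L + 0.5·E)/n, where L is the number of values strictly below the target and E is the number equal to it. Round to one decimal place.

65.8

Count below 7.6: L = 12; count equal: E = 1; n = 19.
Percentile rank = 100·(12 + 0.5·1)/19 = 100·12.5/19 = 65.79.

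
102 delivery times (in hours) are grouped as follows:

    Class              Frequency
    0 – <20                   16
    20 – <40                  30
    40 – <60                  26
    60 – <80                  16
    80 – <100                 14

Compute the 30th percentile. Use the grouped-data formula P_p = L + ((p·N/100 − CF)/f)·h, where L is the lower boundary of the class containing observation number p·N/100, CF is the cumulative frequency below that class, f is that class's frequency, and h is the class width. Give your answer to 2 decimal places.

N = 102; target position k = 30/100 · 102 = 30.6.
Cumulative frequencies: 16, 46, 72, 88, 102.
Observation 30.6 falls in the class 20 – <40.
L = 20, CF = 16, f = 30, h = 20.
P30 = 20 + ((30.6 − 16)/30)·20 = 20 + 9.73333 = 29.7333.

29.73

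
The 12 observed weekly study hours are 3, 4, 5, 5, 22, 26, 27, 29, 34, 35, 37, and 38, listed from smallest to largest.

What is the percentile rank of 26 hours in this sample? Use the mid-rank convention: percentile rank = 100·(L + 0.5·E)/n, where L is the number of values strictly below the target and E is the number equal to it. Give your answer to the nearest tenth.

45.8

Count below 26: L = 5; count equal: E = 1; n = 12.
Percentile rank = 100·(5 + 0.5·1)/12 = 100·5.5/12 = 45.83.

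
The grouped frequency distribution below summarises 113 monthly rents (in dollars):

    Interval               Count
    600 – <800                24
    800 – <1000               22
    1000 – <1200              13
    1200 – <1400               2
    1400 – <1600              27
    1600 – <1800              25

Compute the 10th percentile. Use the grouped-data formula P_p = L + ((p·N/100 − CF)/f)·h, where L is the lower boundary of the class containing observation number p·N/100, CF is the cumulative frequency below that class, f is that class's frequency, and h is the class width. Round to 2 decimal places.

694.17

N = 113; target position k = 10/100 · 113 = 11.3.
Cumulative frequencies: 24, 46, 59, 61, 88, 113.
Observation 11.3 falls in the class 600 – <800.
L = 600, CF = 0, f = 24, h = 200.
P10 = 600 + ((11.3 − 0)/24)·200 = 600 + 94.1667 = 694.167.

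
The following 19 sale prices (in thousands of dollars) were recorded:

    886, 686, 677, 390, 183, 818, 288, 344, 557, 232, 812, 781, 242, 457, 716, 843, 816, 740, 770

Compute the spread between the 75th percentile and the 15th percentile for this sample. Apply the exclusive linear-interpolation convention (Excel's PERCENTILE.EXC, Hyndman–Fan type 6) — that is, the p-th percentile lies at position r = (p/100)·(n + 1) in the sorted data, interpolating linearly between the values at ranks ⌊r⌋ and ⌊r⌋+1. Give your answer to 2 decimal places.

570.00

Sorted: 183, 232, 242, 288, 344, 390, 457, 557, 677, 686, 716, 740, 770, 781, 812, 816, 818, 843, 886.
n = 19.
P15: r = 3 (integer) → 242.
P75: r = 15 (integer) → 812.
Difference: 812 − 242 = 570.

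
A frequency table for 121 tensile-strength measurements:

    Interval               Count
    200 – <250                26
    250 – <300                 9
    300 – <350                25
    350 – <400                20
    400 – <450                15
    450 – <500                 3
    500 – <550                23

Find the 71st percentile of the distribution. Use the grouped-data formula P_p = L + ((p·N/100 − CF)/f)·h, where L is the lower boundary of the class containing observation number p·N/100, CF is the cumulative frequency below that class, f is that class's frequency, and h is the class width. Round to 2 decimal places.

419.70

N = 121; target position k = 71/100 · 121 = 85.91.
Cumulative frequencies: 26, 35, 60, 80, 95, 98, 121.
Observation 85.91 falls in the class 400 – <450.
L = 400, CF = 80, f = 15, h = 50.
P71 = 400 + ((85.91 − 80)/15)·50 = 400 + 19.7 = 419.7.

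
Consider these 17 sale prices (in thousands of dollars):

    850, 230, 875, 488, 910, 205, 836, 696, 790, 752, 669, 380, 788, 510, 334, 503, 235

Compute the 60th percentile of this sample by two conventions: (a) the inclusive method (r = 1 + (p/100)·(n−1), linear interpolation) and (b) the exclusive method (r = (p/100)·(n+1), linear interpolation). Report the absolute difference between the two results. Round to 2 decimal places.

Sorted: 205, 230, 235, 334, 380, 488, 503, 510, 669, 696, 752, 788, 790, 836, 850, 875, 910.
n = 17.
(a) r = 10.6; between ranks 10 (696) and 11 (752): 729.6.
(b) r = 10.8; between ranks 10 (696) and 11 (752): 740.8.
|729.6 − 740.8| = 11.2.

11.20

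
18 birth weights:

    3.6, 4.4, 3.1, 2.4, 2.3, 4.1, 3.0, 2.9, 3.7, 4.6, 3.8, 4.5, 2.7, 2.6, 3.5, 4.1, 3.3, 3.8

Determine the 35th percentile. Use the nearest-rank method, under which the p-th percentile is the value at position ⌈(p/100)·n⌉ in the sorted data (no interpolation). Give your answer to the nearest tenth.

Sorted: 2.3, 2.4, 2.6, 2.7, 2.9, 3.0, 3.1, 3.3, 3.5, 3.6, 3.7, 3.8, 3.8, 4.1, 4.1, 4.4, 4.5, 4.6.
n = 18.
Position = ⌈35/100 · 18⌉ = ⌈6.3⌉ = 7.
The value at rank 7 is 3.1.

3.1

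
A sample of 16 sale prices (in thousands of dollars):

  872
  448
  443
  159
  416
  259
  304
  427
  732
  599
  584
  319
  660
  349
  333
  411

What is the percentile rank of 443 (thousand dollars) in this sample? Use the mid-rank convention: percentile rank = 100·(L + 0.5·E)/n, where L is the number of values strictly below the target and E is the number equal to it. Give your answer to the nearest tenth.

Sorted: 159, 259, 304, 319, 333, 349, 411, 416, 427, 443, 448, 584, 599, 660, 732, 872.
Count below 443: L = 9; count equal: E = 1; n = 16.
Percentile rank = 100·(9 + 0.5·1)/16 = 100·9.5/16 = 59.38.

59.4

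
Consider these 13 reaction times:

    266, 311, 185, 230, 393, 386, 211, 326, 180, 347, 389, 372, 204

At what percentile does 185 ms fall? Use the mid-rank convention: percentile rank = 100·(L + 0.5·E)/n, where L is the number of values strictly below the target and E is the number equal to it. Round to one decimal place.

Sorted: 180, 185, 204, 211, 230, 266, 311, 326, 347, 372, 386, 389, 393.
Count below 185: L = 1; count equal: E = 1; n = 13.
Percentile rank = 100·(1 + 0.5·1)/13 = 100·1.5/13 = 11.54.

11.5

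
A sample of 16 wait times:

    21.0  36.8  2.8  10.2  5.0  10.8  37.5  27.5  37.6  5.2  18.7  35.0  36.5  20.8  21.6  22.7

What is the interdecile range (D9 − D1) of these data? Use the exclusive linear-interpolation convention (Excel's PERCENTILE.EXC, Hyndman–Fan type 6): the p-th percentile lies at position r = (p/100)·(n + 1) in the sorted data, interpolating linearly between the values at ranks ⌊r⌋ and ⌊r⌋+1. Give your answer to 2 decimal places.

Sorted: 2.8, 5.0, 5.2, 10.2, 10.8, 18.7, 20.8, 21.0, 21.6, 22.7, 27.5, 35.0, 36.5, 36.8, 37.5, 37.6.
n = 16.
P10: r = 1.7; ranks 1–2 are 2.8, 5.0; interpolating gives 4.34.
P90: r = 15.3; ranks 15–16 are 37.5, 37.6; interpolating gives 37.53.
Difference: 37.53 − 4.34 = 33.19.

33.19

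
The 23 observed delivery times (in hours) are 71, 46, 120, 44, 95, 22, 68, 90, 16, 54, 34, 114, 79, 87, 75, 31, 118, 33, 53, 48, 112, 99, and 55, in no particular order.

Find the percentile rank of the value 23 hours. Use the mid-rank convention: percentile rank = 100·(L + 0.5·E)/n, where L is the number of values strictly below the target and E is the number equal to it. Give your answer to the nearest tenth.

Sorted: 16, 22, 31, 33, 34, 44, 46, 48, 53, 54, 55, 68, 71, 75, 79, 87, 90, 95, 99, 112, 114, 118, 120.
Count below 23: L = 2; count equal: E = 0; n = 23.
Percentile rank = 100·(2 + 0.5·0)/23 = 100·2/23 = 8.696.

8.7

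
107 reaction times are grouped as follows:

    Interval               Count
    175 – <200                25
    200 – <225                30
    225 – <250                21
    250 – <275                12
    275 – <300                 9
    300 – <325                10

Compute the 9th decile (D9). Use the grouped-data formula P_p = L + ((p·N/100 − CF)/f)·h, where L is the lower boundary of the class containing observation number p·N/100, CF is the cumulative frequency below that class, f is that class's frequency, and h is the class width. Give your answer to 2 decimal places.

298.06

N = 107; target position k = 90/100 · 107 = 96.3.
Cumulative frequencies: 25, 55, 76, 88, 97, 107.
Observation 96.3 falls in the class 275 – <300.
L = 275, CF = 88, f = 9, h = 25.
P90 = 275 + ((96.3 − 88)/9)·25 = 275 + 23.0556 = 298.056.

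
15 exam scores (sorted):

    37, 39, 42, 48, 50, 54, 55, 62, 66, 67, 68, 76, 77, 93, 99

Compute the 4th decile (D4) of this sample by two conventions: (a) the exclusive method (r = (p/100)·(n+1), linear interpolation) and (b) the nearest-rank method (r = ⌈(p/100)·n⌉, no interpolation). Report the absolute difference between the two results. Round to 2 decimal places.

0.40

n = 15.
(a) r = 6.4; between ranks 6 (54) and 7 (55): 54.4.
(b) the nearest-rank method: rank 6 → 54.
|54.4 − 54| = 0.4.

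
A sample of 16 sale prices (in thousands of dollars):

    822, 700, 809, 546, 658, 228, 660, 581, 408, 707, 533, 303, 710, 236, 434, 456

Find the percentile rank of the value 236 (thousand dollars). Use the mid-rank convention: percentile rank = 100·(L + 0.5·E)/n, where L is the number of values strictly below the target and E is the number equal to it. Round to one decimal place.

9.4

Sorted: 228, 236, 303, 408, 434, 456, 533, 546, 581, 658, 660, 700, 707, 710, 809, 822.
Count below 236: L = 1; count equal: E = 1; n = 16.
Percentile rank = 100·(1 + 0.5·1)/16 = 100·1.5/16 = 9.375.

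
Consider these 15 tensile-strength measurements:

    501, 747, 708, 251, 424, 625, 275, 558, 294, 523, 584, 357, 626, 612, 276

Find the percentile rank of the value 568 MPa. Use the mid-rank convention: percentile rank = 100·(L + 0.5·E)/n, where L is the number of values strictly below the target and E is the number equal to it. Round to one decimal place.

60.0

Sorted: 251, 275, 276, 294, 357, 424, 501, 523, 558, 584, 612, 625, 626, 708, 747.
Count below 568: L = 9; count equal: E = 0; n = 15.
Percentile rank = 100·(9 + 0.5·0)/15 = 100·9/15 = 60.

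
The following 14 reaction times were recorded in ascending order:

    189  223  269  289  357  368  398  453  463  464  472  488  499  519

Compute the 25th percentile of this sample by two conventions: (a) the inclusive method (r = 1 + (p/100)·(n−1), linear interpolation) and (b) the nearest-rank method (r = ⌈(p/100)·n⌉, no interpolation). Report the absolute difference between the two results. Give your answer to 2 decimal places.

17.00

n = 14.
(a) r = 4.25; between ranks 4 (289) and 5 (357): 306.
(b) the nearest-rank method: rank 4 → 289.
|306 − 289| = 17.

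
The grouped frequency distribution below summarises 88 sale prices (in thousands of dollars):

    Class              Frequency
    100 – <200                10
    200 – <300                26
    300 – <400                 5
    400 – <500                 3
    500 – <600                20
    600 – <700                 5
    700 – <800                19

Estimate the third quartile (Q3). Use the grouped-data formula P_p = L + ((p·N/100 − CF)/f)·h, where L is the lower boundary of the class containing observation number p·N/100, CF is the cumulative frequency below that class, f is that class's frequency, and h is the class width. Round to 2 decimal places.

N = 88; target position k = 75/100 · 88 = 66.
Cumulative frequencies: 10, 36, 41, 44, 64, 69, 88.
Observation 66 falls in the class 600 – <700.
L = 600, CF = 64, f = 5, h = 100.
P75 = 600 + ((66 − 64)/5)·100 = 600 + 40 = 640.

640.00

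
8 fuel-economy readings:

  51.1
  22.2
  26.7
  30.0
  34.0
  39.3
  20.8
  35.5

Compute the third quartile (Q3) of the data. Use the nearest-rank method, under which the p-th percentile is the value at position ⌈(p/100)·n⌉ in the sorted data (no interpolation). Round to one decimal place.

35.5

Sorted: 20.8, 22.2, 26.7, 30.0, 34.0, 35.5, 39.3, 51.1.
n = 8.
Position = ⌈75/100 · 8⌉ = ⌈6⌉ = 6.
The value at rank 6 is 35.5.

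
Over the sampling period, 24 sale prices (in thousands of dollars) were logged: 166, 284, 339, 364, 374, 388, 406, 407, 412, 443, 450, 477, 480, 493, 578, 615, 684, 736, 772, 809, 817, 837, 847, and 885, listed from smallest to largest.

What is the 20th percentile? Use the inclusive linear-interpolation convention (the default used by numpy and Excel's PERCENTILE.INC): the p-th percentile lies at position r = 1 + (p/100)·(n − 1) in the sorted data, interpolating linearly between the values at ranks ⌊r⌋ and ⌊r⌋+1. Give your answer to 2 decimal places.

n = 24.
r = 1 + (20/100)·(24 − 1) = 1 + 4.6 = 5.6.
Rank 5 is 374 and rank 6 is 388.
Interpolate: 374 + 0.6·(388 − 374) = 374 + 0.6·14 = 382.4.

382.40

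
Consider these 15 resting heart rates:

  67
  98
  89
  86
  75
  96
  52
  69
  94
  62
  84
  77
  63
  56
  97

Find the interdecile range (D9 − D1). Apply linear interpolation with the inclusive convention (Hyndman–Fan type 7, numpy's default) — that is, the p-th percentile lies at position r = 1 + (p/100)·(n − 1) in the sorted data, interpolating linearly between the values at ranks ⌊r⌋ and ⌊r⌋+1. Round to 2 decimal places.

Sorted: 52, 56, 62, 63, 67, 69, 75, 77, 84, 86, 89, 94, 96, 97, 98.
n = 15.
P10: r = 2.4; ranks 2–3 are 56, 62; interpolating gives 58.4.
P90: r = 13.6; ranks 13–14 are 96, 97; interpolating gives 96.6.
Difference: 96.6 − 58.4 = 38.2.

38.20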